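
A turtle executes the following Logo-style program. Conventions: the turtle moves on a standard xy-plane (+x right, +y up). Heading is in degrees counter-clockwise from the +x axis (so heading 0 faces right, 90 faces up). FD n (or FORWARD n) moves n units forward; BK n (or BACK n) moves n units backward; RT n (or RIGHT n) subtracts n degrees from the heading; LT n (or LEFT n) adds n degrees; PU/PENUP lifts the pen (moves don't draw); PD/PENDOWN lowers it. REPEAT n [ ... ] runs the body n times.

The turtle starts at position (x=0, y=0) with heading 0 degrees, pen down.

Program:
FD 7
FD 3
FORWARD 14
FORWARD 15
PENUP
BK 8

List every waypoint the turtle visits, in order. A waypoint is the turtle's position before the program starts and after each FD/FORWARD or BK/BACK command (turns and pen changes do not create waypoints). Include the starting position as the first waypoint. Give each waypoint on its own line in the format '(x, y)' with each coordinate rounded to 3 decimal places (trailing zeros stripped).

Executing turtle program step by step:
Start: pos=(0,0), heading=0, pen down
FD 7: (0,0) -> (7,0) [heading=0, draw]
FD 3: (7,0) -> (10,0) [heading=0, draw]
FD 14: (10,0) -> (24,0) [heading=0, draw]
FD 15: (24,0) -> (39,0) [heading=0, draw]
PU: pen up
BK 8: (39,0) -> (31,0) [heading=0, move]
Final: pos=(31,0), heading=0, 4 segment(s) drawn
Waypoints (6 total):
(0, 0)
(7, 0)
(10, 0)
(24, 0)
(39, 0)
(31, 0)

Answer: (0, 0)
(7, 0)
(10, 0)
(24, 0)
(39, 0)
(31, 0)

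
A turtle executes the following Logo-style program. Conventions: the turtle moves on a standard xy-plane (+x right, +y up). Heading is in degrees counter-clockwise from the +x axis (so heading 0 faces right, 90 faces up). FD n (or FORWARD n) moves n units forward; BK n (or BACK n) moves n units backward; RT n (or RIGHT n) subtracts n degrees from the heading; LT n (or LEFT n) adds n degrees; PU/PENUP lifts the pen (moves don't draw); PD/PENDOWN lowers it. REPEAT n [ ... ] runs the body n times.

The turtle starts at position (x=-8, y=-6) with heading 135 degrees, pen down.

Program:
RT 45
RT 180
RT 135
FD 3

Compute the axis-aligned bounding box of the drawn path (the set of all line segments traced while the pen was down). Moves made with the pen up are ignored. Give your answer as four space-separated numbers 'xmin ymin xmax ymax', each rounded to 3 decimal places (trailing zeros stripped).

Answer: -10.121 -6 -8 -3.879

Derivation:
Executing turtle program step by step:
Start: pos=(-8,-6), heading=135, pen down
RT 45: heading 135 -> 90
RT 180: heading 90 -> 270
RT 135: heading 270 -> 135
FD 3: (-8,-6) -> (-10.121,-3.879) [heading=135, draw]
Final: pos=(-10.121,-3.879), heading=135, 1 segment(s) drawn

Segment endpoints: x in {-10.121, -8}, y in {-6, -3.879}
xmin=-10.121, ymin=-6, xmax=-8, ymax=-3.879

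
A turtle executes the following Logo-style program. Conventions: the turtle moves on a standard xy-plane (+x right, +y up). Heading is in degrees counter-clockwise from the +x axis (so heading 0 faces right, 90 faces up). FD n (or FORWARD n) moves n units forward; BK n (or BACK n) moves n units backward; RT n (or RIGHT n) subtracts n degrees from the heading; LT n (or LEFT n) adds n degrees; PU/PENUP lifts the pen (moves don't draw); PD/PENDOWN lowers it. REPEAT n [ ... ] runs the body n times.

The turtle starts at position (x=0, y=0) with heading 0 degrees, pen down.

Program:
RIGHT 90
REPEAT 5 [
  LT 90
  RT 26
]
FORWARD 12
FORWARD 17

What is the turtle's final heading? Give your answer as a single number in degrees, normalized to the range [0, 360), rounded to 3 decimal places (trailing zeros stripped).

Executing turtle program step by step:
Start: pos=(0,0), heading=0, pen down
RT 90: heading 0 -> 270
REPEAT 5 [
  -- iteration 1/5 --
  LT 90: heading 270 -> 0
  RT 26: heading 0 -> 334
  -- iteration 2/5 --
  LT 90: heading 334 -> 64
  RT 26: heading 64 -> 38
  -- iteration 3/5 --
  LT 90: heading 38 -> 128
  RT 26: heading 128 -> 102
  -- iteration 4/5 --
  LT 90: heading 102 -> 192
  RT 26: heading 192 -> 166
  -- iteration 5/5 --
  LT 90: heading 166 -> 256
  RT 26: heading 256 -> 230
]
FD 12: (0,0) -> (-7.713,-9.193) [heading=230, draw]
FD 17: (-7.713,-9.193) -> (-18.641,-22.215) [heading=230, draw]
Final: pos=(-18.641,-22.215), heading=230, 2 segment(s) drawn

Answer: 230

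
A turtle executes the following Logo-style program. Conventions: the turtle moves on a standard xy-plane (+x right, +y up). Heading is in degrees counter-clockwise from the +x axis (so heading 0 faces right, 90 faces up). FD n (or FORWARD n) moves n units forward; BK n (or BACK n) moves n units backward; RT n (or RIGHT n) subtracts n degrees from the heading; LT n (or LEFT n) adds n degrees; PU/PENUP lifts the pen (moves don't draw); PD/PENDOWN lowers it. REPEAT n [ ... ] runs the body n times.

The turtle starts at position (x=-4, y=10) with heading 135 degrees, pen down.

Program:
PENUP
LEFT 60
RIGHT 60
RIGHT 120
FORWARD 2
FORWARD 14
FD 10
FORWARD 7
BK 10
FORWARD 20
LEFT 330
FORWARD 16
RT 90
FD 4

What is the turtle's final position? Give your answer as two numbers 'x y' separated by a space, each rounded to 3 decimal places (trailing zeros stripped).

Answer: 51.954 13.124

Derivation:
Executing turtle program step by step:
Start: pos=(-4,10), heading=135, pen down
PU: pen up
LT 60: heading 135 -> 195
RT 60: heading 195 -> 135
RT 120: heading 135 -> 15
FD 2: (-4,10) -> (-2.068,10.518) [heading=15, move]
FD 14: (-2.068,10.518) -> (11.455,14.141) [heading=15, move]
FD 10: (11.455,14.141) -> (21.114,16.729) [heading=15, move]
FD 7: (21.114,16.729) -> (27.876,18.541) [heading=15, move]
BK 10: (27.876,18.541) -> (18.216,15.953) [heading=15, move]
FD 20: (18.216,15.953) -> (37.535,21.129) [heading=15, move]
LT 330: heading 15 -> 345
FD 16: (37.535,21.129) -> (52.99,16.988) [heading=345, move]
RT 90: heading 345 -> 255
FD 4: (52.99,16.988) -> (51.954,13.124) [heading=255, move]
Final: pos=(51.954,13.124), heading=255, 0 segment(s) drawn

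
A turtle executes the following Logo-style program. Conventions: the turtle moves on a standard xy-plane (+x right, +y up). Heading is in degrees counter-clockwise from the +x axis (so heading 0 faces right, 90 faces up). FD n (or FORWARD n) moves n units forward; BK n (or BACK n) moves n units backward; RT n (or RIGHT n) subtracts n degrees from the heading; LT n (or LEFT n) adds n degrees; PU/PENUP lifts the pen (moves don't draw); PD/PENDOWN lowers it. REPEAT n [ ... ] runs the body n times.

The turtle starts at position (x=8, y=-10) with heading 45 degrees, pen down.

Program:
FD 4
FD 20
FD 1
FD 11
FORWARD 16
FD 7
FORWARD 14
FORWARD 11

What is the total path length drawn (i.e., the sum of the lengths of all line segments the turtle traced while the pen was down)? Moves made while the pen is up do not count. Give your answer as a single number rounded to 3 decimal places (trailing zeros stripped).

Answer: 84

Derivation:
Executing turtle program step by step:
Start: pos=(8,-10), heading=45, pen down
FD 4: (8,-10) -> (10.828,-7.172) [heading=45, draw]
FD 20: (10.828,-7.172) -> (24.971,6.971) [heading=45, draw]
FD 1: (24.971,6.971) -> (25.678,7.678) [heading=45, draw]
FD 11: (25.678,7.678) -> (33.456,15.456) [heading=45, draw]
FD 16: (33.456,15.456) -> (44.77,26.77) [heading=45, draw]
FD 7: (44.77,26.77) -> (49.719,31.719) [heading=45, draw]
FD 14: (49.719,31.719) -> (59.619,41.619) [heading=45, draw]
FD 11: (59.619,41.619) -> (67.397,49.397) [heading=45, draw]
Final: pos=(67.397,49.397), heading=45, 8 segment(s) drawn

Segment lengths:
  seg 1: (8,-10) -> (10.828,-7.172), length = 4
  seg 2: (10.828,-7.172) -> (24.971,6.971), length = 20
  seg 3: (24.971,6.971) -> (25.678,7.678), length = 1
  seg 4: (25.678,7.678) -> (33.456,15.456), length = 11
  seg 5: (33.456,15.456) -> (44.77,26.77), length = 16
  seg 6: (44.77,26.77) -> (49.719,31.719), length = 7
  seg 7: (49.719,31.719) -> (59.619,41.619), length = 14
  seg 8: (59.619,41.619) -> (67.397,49.397), length = 11
Total = 84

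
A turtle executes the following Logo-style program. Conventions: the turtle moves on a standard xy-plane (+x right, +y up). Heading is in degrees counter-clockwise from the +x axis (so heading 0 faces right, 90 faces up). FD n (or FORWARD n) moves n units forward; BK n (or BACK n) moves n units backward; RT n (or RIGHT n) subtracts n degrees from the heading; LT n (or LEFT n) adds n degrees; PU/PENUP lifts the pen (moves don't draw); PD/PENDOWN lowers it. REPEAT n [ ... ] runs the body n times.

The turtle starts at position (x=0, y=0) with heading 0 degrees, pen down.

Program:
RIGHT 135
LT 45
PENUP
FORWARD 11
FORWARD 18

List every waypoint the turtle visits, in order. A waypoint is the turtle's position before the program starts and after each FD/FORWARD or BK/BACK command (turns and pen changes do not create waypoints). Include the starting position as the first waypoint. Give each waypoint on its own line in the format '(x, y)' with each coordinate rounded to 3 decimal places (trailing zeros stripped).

Answer: (0, 0)
(0, -11)
(0, -29)

Derivation:
Executing turtle program step by step:
Start: pos=(0,0), heading=0, pen down
RT 135: heading 0 -> 225
LT 45: heading 225 -> 270
PU: pen up
FD 11: (0,0) -> (0,-11) [heading=270, move]
FD 18: (0,-11) -> (0,-29) [heading=270, move]
Final: pos=(0,-29), heading=270, 0 segment(s) drawn
Waypoints (3 total):
(0, 0)
(0, -11)
(0, -29)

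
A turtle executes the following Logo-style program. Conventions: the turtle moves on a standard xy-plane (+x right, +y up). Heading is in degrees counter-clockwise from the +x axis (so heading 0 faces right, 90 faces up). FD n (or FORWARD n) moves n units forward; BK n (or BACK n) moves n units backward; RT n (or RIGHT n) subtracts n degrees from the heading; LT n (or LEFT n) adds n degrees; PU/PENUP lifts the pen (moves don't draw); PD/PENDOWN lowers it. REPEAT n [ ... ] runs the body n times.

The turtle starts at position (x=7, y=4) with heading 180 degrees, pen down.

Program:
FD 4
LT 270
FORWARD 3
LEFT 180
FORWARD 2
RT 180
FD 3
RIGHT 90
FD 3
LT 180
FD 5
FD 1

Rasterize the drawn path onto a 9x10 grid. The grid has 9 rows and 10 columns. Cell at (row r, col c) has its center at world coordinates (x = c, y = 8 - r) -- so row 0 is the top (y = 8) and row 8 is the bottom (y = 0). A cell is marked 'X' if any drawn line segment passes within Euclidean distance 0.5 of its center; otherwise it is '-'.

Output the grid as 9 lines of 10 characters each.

Segment 0: (7,4) -> (3,4)
Segment 1: (3,4) -> (3,7)
Segment 2: (3,7) -> (3,5)
Segment 3: (3,5) -> (3,8)
Segment 4: (3,8) -> (6,8)
Segment 5: (6,8) -> (1,8)
Segment 6: (1,8) -> (0,8)

Answer: XXXXXXX---
---X------
---X------
---X------
---XXXXX--
----------
----------
----------
----------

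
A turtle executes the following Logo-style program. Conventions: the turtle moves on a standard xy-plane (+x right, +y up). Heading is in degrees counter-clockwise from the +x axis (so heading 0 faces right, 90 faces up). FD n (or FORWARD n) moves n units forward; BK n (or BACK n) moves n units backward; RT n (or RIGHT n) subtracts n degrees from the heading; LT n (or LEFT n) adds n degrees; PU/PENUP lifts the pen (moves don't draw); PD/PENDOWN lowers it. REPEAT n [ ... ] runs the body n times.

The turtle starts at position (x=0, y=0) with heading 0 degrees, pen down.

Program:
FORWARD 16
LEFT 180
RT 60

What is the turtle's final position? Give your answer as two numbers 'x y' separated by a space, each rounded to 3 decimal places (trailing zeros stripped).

Executing turtle program step by step:
Start: pos=(0,0), heading=0, pen down
FD 16: (0,0) -> (16,0) [heading=0, draw]
LT 180: heading 0 -> 180
RT 60: heading 180 -> 120
Final: pos=(16,0), heading=120, 1 segment(s) drawn

Answer: 16 0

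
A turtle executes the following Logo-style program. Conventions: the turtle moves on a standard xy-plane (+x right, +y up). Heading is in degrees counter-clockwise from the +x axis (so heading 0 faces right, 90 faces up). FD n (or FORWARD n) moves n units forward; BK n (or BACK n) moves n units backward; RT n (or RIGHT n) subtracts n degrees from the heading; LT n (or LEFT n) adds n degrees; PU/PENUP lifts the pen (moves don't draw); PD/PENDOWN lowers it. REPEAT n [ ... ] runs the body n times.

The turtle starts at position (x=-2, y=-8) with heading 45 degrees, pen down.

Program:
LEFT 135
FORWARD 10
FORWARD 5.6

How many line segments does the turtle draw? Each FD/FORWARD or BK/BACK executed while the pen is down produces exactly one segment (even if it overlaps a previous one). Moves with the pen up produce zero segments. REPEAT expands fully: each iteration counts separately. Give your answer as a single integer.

Answer: 2

Derivation:
Executing turtle program step by step:
Start: pos=(-2,-8), heading=45, pen down
LT 135: heading 45 -> 180
FD 10: (-2,-8) -> (-12,-8) [heading=180, draw]
FD 5.6: (-12,-8) -> (-17.6,-8) [heading=180, draw]
Final: pos=(-17.6,-8), heading=180, 2 segment(s) drawn
Segments drawn: 2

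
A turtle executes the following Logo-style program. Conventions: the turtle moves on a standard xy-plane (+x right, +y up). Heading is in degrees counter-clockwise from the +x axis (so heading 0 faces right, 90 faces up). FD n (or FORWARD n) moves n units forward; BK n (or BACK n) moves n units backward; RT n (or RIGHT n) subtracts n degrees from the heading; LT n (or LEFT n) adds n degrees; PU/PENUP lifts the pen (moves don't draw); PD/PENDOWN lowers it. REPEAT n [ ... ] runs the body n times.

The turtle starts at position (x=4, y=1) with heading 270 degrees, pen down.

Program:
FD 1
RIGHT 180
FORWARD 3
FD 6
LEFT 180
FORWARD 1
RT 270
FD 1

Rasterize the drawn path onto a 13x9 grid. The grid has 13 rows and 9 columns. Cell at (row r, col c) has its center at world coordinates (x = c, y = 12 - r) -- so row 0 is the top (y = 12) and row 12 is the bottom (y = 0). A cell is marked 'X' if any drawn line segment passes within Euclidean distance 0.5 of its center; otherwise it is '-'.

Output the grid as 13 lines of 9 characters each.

Answer: ---------
---------
---------
----X----
----XX---
----X----
----X----
----X----
----X----
----X----
----X----
----X----
----X----

Derivation:
Segment 0: (4,1) -> (4,0)
Segment 1: (4,0) -> (4,3)
Segment 2: (4,3) -> (4,9)
Segment 3: (4,9) -> (4,8)
Segment 4: (4,8) -> (5,8)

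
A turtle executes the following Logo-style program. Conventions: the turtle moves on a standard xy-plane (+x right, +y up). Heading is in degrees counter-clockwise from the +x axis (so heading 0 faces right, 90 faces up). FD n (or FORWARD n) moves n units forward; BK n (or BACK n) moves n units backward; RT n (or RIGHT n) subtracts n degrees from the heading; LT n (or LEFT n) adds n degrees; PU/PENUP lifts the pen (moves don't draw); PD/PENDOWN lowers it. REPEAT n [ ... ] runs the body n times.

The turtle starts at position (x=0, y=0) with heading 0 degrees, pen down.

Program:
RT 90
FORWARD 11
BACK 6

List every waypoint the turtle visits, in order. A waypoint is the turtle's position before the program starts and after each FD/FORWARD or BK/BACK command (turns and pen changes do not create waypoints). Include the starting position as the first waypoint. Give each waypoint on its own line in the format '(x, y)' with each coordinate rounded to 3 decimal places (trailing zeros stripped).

Executing turtle program step by step:
Start: pos=(0,0), heading=0, pen down
RT 90: heading 0 -> 270
FD 11: (0,0) -> (0,-11) [heading=270, draw]
BK 6: (0,-11) -> (0,-5) [heading=270, draw]
Final: pos=(0,-5), heading=270, 2 segment(s) drawn
Waypoints (3 total):
(0, 0)
(0, -11)
(0, -5)

Answer: (0, 0)
(0, -11)
(0, -5)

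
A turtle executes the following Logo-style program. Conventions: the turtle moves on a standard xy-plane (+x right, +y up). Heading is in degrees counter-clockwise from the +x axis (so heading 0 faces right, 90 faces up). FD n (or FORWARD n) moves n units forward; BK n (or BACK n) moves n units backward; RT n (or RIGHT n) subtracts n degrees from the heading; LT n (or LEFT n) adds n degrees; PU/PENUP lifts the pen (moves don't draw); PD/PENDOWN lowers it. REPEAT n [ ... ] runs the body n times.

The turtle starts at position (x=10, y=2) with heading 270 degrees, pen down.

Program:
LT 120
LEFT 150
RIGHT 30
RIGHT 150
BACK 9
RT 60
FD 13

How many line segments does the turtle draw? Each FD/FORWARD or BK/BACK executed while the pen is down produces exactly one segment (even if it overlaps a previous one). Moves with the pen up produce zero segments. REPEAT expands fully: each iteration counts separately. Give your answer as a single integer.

Answer: 2

Derivation:
Executing turtle program step by step:
Start: pos=(10,2), heading=270, pen down
LT 120: heading 270 -> 30
LT 150: heading 30 -> 180
RT 30: heading 180 -> 150
RT 150: heading 150 -> 0
BK 9: (10,2) -> (1,2) [heading=0, draw]
RT 60: heading 0 -> 300
FD 13: (1,2) -> (7.5,-9.258) [heading=300, draw]
Final: pos=(7.5,-9.258), heading=300, 2 segment(s) drawn
Segments drawn: 2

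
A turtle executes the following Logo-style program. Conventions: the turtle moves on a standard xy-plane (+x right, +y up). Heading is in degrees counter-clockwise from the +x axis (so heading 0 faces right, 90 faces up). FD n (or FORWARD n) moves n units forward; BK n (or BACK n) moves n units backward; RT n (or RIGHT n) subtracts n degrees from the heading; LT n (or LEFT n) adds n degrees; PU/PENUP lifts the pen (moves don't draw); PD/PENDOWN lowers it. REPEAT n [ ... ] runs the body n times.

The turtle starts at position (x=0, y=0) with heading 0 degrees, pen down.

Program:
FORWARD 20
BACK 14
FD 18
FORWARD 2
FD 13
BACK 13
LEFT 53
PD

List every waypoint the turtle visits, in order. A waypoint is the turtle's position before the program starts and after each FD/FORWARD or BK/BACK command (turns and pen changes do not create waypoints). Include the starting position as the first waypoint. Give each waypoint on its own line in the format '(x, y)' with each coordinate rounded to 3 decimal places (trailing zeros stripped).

Executing turtle program step by step:
Start: pos=(0,0), heading=0, pen down
FD 20: (0,0) -> (20,0) [heading=0, draw]
BK 14: (20,0) -> (6,0) [heading=0, draw]
FD 18: (6,0) -> (24,0) [heading=0, draw]
FD 2: (24,0) -> (26,0) [heading=0, draw]
FD 13: (26,0) -> (39,0) [heading=0, draw]
BK 13: (39,0) -> (26,0) [heading=0, draw]
LT 53: heading 0 -> 53
PD: pen down
Final: pos=(26,0), heading=53, 6 segment(s) drawn
Waypoints (7 total):
(0, 0)
(20, 0)
(6, 0)
(24, 0)
(26, 0)
(39, 0)
(26, 0)

Answer: (0, 0)
(20, 0)
(6, 0)
(24, 0)
(26, 0)
(39, 0)
(26, 0)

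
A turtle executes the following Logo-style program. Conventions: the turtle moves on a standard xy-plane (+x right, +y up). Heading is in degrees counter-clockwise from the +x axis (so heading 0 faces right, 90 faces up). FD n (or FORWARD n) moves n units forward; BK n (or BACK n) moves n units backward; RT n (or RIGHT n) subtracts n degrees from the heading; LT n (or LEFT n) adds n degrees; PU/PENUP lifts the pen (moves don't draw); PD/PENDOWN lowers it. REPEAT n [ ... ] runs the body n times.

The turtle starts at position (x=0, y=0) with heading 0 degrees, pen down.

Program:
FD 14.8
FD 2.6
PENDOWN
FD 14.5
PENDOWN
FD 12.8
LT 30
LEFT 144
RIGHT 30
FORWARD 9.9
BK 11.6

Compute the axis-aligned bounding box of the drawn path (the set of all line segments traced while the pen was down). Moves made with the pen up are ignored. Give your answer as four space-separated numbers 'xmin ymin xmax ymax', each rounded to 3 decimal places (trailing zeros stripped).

Executing turtle program step by step:
Start: pos=(0,0), heading=0, pen down
FD 14.8: (0,0) -> (14.8,0) [heading=0, draw]
FD 2.6: (14.8,0) -> (17.4,0) [heading=0, draw]
PD: pen down
FD 14.5: (17.4,0) -> (31.9,0) [heading=0, draw]
PD: pen down
FD 12.8: (31.9,0) -> (44.7,0) [heading=0, draw]
LT 30: heading 0 -> 30
LT 144: heading 30 -> 174
RT 30: heading 174 -> 144
FD 9.9: (44.7,0) -> (36.691,5.819) [heading=144, draw]
BK 11.6: (36.691,5.819) -> (46.075,-0.999) [heading=144, draw]
Final: pos=(46.075,-0.999), heading=144, 6 segment(s) drawn

Segment endpoints: x in {0, 14.8, 17.4, 31.9, 36.691, 44.7, 46.075}, y in {-0.999, 0, 5.819}
xmin=0, ymin=-0.999, xmax=46.075, ymax=5.819

Answer: 0 -0.999 46.075 5.819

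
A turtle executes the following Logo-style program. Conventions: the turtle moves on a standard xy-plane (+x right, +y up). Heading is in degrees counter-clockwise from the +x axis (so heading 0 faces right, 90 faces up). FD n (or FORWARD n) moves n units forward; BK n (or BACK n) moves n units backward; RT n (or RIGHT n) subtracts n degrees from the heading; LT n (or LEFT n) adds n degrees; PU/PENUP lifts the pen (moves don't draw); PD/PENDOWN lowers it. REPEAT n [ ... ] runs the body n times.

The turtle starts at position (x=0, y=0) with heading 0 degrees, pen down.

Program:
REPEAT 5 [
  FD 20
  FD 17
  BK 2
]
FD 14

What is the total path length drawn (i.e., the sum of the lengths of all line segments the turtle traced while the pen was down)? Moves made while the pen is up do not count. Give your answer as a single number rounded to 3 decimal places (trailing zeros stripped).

Executing turtle program step by step:
Start: pos=(0,0), heading=0, pen down
REPEAT 5 [
  -- iteration 1/5 --
  FD 20: (0,0) -> (20,0) [heading=0, draw]
  FD 17: (20,0) -> (37,0) [heading=0, draw]
  BK 2: (37,0) -> (35,0) [heading=0, draw]
  -- iteration 2/5 --
  FD 20: (35,0) -> (55,0) [heading=0, draw]
  FD 17: (55,0) -> (72,0) [heading=0, draw]
  BK 2: (72,0) -> (70,0) [heading=0, draw]
  -- iteration 3/5 --
  FD 20: (70,0) -> (90,0) [heading=0, draw]
  FD 17: (90,0) -> (107,0) [heading=0, draw]
  BK 2: (107,0) -> (105,0) [heading=0, draw]
  -- iteration 4/5 --
  FD 20: (105,0) -> (125,0) [heading=0, draw]
  FD 17: (125,0) -> (142,0) [heading=0, draw]
  BK 2: (142,0) -> (140,0) [heading=0, draw]
  -- iteration 5/5 --
  FD 20: (140,0) -> (160,0) [heading=0, draw]
  FD 17: (160,0) -> (177,0) [heading=0, draw]
  BK 2: (177,0) -> (175,0) [heading=0, draw]
]
FD 14: (175,0) -> (189,0) [heading=0, draw]
Final: pos=(189,0), heading=0, 16 segment(s) drawn

Segment lengths:
  seg 1: (0,0) -> (20,0), length = 20
  seg 2: (20,0) -> (37,0), length = 17
  seg 3: (37,0) -> (35,0), length = 2
  seg 4: (35,0) -> (55,0), length = 20
  seg 5: (55,0) -> (72,0), length = 17
  seg 6: (72,0) -> (70,0), length = 2
  seg 7: (70,0) -> (90,0), length = 20
  seg 8: (90,0) -> (107,0), length = 17
  seg 9: (107,0) -> (105,0), length = 2
  seg 10: (105,0) -> (125,0), length = 20
  seg 11: (125,0) -> (142,0), length = 17
  seg 12: (142,0) -> (140,0), length = 2
  seg 13: (140,0) -> (160,0), length = 20
  seg 14: (160,0) -> (177,0), length = 17
  seg 15: (177,0) -> (175,0), length = 2
  seg 16: (175,0) -> (189,0), length = 14
Total = 209

Answer: 209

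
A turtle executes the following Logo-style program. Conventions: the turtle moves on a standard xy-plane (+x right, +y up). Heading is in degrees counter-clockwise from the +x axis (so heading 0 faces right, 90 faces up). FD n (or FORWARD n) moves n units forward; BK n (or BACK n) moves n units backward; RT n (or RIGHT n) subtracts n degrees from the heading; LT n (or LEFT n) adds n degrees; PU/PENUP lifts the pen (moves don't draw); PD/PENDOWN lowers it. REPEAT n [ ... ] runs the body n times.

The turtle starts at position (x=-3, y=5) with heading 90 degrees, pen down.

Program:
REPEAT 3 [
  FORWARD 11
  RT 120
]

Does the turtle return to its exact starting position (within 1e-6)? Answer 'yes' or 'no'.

Executing turtle program step by step:
Start: pos=(-3,5), heading=90, pen down
REPEAT 3 [
  -- iteration 1/3 --
  FD 11: (-3,5) -> (-3,16) [heading=90, draw]
  RT 120: heading 90 -> 330
  -- iteration 2/3 --
  FD 11: (-3,16) -> (6.526,10.5) [heading=330, draw]
  RT 120: heading 330 -> 210
  -- iteration 3/3 --
  FD 11: (6.526,10.5) -> (-3,5) [heading=210, draw]
  RT 120: heading 210 -> 90
]
Final: pos=(-3,5), heading=90, 3 segment(s) drawn

Start position: (-3, 5)
Final position: (-3, 5)
Distance = 0; < 1e-6 -> CLOSED

Answer: yes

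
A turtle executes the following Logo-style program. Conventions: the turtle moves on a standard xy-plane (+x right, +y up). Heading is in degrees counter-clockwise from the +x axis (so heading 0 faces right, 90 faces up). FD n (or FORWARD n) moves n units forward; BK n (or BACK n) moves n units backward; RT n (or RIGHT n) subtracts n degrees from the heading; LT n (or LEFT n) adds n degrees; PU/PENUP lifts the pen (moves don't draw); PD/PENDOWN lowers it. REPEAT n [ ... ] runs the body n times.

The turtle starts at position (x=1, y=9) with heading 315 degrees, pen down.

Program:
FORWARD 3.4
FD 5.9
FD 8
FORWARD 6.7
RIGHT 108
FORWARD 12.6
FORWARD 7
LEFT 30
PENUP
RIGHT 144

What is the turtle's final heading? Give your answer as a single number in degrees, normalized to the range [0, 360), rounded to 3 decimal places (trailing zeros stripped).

Executing turtle program step by step:
Start: pos=(1,9), heading=315, pen down
FD 3.4: (1,9) -> (3.404,6.596) [heading=315, draw]
FD 5.9: (3.404,6.596) -> (7.576,2.424) [heading=315, draw]
FD 8: (7.576,2.424) -> (13.233,-3.233) [heading=315, draw]
FD 6.7: (13.233,-3.233) -> (17.971,-7.971) [heading=315, draw]
RT 108: heading 315 -> 207
FD 12.6: (17.971,-7.971) -> (6.744,-13.691) [heading=207, draw]
FD 7: (6.744,-13.691) -> (0.507,-16.869) [heading=207, draw]
LT 30: heading 207 -> 237
PU: pen up
RT 144: heading 237 -> 93
Final: pos=(0.507,-16.869), heading=93, 6 segment(s) drawn

Answer: 93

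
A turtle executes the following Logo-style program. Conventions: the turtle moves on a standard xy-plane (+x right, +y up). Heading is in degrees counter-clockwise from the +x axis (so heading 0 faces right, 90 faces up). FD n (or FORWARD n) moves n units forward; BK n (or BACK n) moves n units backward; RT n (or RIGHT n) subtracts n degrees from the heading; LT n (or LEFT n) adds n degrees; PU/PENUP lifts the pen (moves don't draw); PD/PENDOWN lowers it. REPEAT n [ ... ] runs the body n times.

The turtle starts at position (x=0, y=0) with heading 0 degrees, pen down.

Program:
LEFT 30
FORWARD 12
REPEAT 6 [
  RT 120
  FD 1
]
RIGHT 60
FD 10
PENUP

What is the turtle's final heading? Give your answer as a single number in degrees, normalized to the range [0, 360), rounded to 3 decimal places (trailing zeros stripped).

Answer: 330

Derivation:
Executing turtle program step by step:
Start: pos=(0,0), heading=0, pen down
LT 30: heading 0 -> 30
FD 12: (0,0) -> (10.392,6) [heading=30, draw]
REPEAT 6 [
  -- iteration 1/6 --
  RT 120: heading 30 -> 270
  FD 1: (10.392,6) -> (10.392,5) [heading=270, draw]
  -- iteration 2/6 --
  RT 120: heading 270 -> 150
  FD 1: (10.392,5) -> (9.526,5.5) [heading=150, draw]
  -- iteration 3/6 --
  RT 120: heading 150 -> 30
  FD 1: (9.526,5.5) -> (10.392,6) [heading=30, draw]
  -- iteration 4/6 --
  RT 120: heading 30 -> 270
  FD 1: (10.392,6) -> (10.392,5) [heading=270, draw]
  -- iteration 5/6 --
  RT 120: heading 270 -> 150
  FD 1: (10.392,5) -> (9.526,5.5) [heading=150, draw]
  -- iteration 6/6 --
  RT 120: heading 150 -> 30
  FD 1: (9.526,5.5) -> (10.392,6) [heading=30, draw]
]
RT 60: heading 30 -> 330
FD 10: (10.392,6) -> (19.053,1) [heading=330, draw]
PU: pen up
Final: pos=(19.053,1), heading=330, 8 segment(s) drawn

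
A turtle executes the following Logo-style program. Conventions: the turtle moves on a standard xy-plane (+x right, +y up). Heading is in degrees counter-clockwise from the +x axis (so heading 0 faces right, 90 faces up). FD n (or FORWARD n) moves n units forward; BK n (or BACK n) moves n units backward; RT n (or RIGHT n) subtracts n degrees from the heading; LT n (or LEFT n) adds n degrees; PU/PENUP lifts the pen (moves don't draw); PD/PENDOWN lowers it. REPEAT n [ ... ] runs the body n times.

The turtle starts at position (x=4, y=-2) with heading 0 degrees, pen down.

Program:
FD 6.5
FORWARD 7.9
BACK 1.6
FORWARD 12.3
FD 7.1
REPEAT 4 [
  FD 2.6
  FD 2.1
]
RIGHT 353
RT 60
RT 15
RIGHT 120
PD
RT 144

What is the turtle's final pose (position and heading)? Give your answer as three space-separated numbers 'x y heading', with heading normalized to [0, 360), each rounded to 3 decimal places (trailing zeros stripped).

Executing turtle program step by step:
Start: pos=(4,-2), heading=0, pen down
FD 6.5: (4,-2) -> (10.5,-2) [heading=0, draw]
FD 7.9: (10.5,-2) -> (18.4,-2) [heading=0, draw]
BK 1.6: (18.4,-2) -> (16.8,-2) [heading=0, draw]
FD 12.3: (16.8,-2) -> (29.1,-2) [heading=0, draw]
FD 7.1: (29.1,-2) -> (36.2,-2) [heading=0, draw]
REPEAT 4 [
  -- iteration 1/4 --
  FD 2.6: (36.2,-2) -> (38.8,-2) [heading=0, draw]
  FD 2.1: (38.8,-2) -> (40.9,-2) [heading=0, draw]
  -- iteration 2/4 --
  FD 2.6: (40.9,-2) -> (43.5,-2) [heading=0, draw]
  FD 2.1: (43.5,-2) -> (45.6,-2) [heading=0, draw]
  -- iteration 3/4 --
  FD 2.6: (45.6,-2) -> (48.2,-2) [heading=0, draw]
  FD 2.1: (48.2,-2) -> (50.3,-2) [heading=0, draw]
  -- iteration 4/4 --
  FD 2.6: (50.3,-2) -> (52.9,-2) [heading=0, draw]
  FD 2.1: (52.9,-2) -> (55,-2) [heading=0, draw]
]
RT 353: heading 0 -> 7
RT 60: heading 7 -> 307
RT 15: heading 307 -> 292
RT 120: heading 292 -> 172
PD: pen down
RT 144: heading 172 -> 28
Final: pos=(55,-2), heading=28, 13 segment(s) drawn

Answer: 55 -2 28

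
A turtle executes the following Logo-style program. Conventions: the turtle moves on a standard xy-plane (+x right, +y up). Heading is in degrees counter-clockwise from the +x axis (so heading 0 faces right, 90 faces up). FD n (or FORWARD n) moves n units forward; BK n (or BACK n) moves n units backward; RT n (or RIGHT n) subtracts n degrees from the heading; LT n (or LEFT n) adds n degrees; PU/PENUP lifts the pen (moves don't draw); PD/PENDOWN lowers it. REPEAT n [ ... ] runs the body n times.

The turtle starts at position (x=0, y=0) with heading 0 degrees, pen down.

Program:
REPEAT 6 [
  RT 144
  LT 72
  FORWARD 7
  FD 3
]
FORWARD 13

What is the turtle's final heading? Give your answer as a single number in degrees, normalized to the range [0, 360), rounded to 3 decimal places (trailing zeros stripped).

Answer: 288

Derivation:
Executing turtle program step by step:
Start: pos=(0,0), heading=0, pen down
REPEAT 6 [
  -- iteration 1/6 --
  RT 144: heading 0 -> 216
  LT 72: heading 216 -> 288
  FD 7: (0,0) -> (2.163,-6.657) [heading=288, draw]
  FD 3: (2.163,-6.657) -> (3.09,-9.511) [heading=288, draw]
  -- iteration 2/6 --
  RT 144: heading 288 -> 144
  LT 72: heading 144 -> 216
  FD 7: (3.09,-9.511) -> (-2.573,-13.625) [heading=216, draw]
  FD 3: (-2.573,-13.625) -> (-5,-15.388) [heading=216, draw]
  -- iteration 3/6 --
  RT 144: heading 216 -> 72
  LT 72: heading 72 -> 144
  FD 7: (-5,-15.388) -> (-10.663,-11.274) [heading=144, draw]
  FD 3: (-10.663,-11.274) -> (-13.09,-9.511) [heading=144, draw]
  -- iteration 4/6 --
  RT 144: heading 144 -> 0
  LT 72: heading 0 -> 72
  FD 7: (-13.09,-9.511) -> (-10.927,-2.853) [heading=72, draw]
  FD 3: (-10.927,-2.853) -> (-10,0) [heading=72, draw]
  -- iteration 5/6 --
  RT 144: heading 72 -> 288
  LT 72: heading 288 -> 0
  FD 7: (-10,0) -> (-3,0) [heading=0, draw]
  FD 3: (-3,0) -> (0,0) [heading=0, draw]
  -- iteration 6/6 --
  RT 144: heading 0 -> 216
  LT 72: heading 216 -> 288
  FD 7: (0,0) -> (2.163,-6.657) [heading=288, draw]
  FD 3: (2.163,-6.657) -> (3.09,-9.511) [heading=288, draw]
]
FD 13: (3.09,-9.511) -> (7.107,-21.874) [heading=288, draw]
Final: pos=(7.107,-21.874), heading=288, 13 segment(s) drawn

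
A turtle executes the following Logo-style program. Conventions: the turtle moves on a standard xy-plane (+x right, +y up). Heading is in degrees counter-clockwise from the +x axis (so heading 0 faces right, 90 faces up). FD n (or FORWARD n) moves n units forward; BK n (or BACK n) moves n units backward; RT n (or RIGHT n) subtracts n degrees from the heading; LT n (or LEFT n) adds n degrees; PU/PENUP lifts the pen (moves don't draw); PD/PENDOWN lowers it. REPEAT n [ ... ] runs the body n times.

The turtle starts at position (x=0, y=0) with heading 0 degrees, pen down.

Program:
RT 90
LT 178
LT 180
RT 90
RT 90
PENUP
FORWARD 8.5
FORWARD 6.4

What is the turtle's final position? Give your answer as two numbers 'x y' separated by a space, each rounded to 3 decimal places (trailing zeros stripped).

Answer: 0.52 14.891

Derivation:
Executing turtle program step by step:
Start: pos=(0,0), heading=0, pen down
RT 90: heading 0 -> 270
LT 178: heading 270 -> 88
LT 180: heading 88 -> 268
RT 90: heading 268 -> 178
RT 90: heading 178 -> 88
PU: pen up
FD 8.5: (0,0) -> (0.297,8.495) [heading=88, move]
FD 6.4: (0.297,8.495) -> (0.52,14.891) [heading=88, move]
Final: pos=(0.52,14.891), heading=88, 0 segment(s) drawn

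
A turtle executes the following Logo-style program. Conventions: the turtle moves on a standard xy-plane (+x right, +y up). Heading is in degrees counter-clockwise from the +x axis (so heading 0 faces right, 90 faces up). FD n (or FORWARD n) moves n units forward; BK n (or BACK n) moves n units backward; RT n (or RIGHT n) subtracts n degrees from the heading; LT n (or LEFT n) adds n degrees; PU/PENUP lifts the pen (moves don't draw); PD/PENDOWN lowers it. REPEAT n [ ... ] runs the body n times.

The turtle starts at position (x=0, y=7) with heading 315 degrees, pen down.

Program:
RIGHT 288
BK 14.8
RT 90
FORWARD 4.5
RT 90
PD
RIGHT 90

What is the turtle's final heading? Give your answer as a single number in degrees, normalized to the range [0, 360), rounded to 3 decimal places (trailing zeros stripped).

Answer: 117

Derivation:
Executing turtle program step by step:
Start: pos=(0,7), heading=315, pen down
RT 288: heading 315 -> 27
BK 14.8: (0,7) -> (-13.187,0.281) [heading=27, draw]
RT 90: heading 27 -> 297
FD 4.5: (-13.187,0.281) -> (-11.144,-3.729) [heading=297, draw]
RT 90: heading 297 -> 207
PD: pen down
RT 90: heading 207 -> 117
Final: pos=(-11.144,-3.729), heading=117, 2 segment(s) drawn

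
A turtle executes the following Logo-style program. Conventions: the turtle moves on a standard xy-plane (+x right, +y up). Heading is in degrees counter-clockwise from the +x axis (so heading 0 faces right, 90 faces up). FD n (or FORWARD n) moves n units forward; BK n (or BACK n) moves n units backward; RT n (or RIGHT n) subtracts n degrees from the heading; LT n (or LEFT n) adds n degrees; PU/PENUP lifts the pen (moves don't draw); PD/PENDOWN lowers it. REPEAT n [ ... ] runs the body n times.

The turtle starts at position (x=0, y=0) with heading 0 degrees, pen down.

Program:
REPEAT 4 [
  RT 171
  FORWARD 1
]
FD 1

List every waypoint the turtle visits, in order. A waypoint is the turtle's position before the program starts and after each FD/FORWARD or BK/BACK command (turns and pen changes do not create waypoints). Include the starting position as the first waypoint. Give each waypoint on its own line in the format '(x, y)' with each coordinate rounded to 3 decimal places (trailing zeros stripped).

Executing turtle program step by step:
Start: pos=(0,0), heading=0, pen down
REPEAT 4 [
  -- iteration 1/4 --
  RT 171: heading 0 -> 189
  FD 1: (0,0) -> (-0.988,-0.156) [heading=189, draw]
  -- iteration 2/4 --
  RT 171: heading 189 -> 18
  FD 1: (-0.988,-0.156) -> (-0.037,0.153) [heading=18, draw]
  -- iteration 3/4 --
  RT 171: heading 18 -> 207
  FD 1: (-0.037,0.153) -> (-0.928,-0.301) [heading=207, draw]
  -- iteration 4/4 --
  RT 171: heading 207 -> 36
  FD 1: (-0.928,-0.301) -> (-0.119,0.286) [heading=36, draw]
]
FD 1: (-0.119,0.286) -> (0.69,0.874) [heading=36, draw]
Final: pos=(0.69,0.874), heading=36, 5 segment(s) drawn
Waypoints (6 total):
(0, 0)
(-0.988, -0.156)
(-0.037, 0.153)
(-0.928, -0.301)
(-0.119, 0.286)
(0.69, 0.874)

Answer: (0, 0)
(-0.988, -0.156)
(-0.037, 0.153)
(-0.928, -0.301)
(-0.119, 0.286)
(0.69, 0.874)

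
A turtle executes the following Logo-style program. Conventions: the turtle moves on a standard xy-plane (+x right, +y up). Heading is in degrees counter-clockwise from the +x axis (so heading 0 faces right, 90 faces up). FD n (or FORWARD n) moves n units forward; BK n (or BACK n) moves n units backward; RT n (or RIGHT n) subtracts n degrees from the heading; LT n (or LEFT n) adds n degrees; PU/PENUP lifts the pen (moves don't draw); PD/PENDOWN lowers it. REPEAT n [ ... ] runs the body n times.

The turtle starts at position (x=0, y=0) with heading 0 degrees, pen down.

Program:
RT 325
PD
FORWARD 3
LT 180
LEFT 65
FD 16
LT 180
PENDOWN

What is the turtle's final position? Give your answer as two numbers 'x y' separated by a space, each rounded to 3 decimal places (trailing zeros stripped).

Answer: 5.236 -14.036

Derivation:
Executing turtle program step by step:
Start: pos=(0,0), heading=0, pen down
RT 325: heading 0 -> 35
PD: pen down
FD 3: (0,0) -> (2.457,1.721) [heading=35, draw]
LT 180: heading 35 -> 215
LT 65: heading 215 -> 280
FD 16: (2.457,1.721) -> (5.236,-14.036) [heading=280, draw]
LT 180: heading 280 -> 100
PD: pen down
Final: pos=(5.236,-14.036), heading=100, 2 segment(s) drawn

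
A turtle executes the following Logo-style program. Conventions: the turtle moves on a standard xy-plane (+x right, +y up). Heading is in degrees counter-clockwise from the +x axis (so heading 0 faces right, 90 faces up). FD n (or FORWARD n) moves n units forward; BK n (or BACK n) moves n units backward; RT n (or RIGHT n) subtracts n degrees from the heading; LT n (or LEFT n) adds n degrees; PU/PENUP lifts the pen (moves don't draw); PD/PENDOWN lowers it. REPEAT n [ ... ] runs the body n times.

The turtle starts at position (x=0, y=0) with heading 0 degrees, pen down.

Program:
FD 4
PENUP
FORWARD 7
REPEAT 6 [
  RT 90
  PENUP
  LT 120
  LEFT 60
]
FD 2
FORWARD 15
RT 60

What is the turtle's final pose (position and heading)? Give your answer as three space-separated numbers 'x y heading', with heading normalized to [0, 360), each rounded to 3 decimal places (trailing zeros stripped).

Executing turtle program step by step:
Start: pos=(0,0), heading=0, pen down
FD 4: (0,0) -> (4,0) [heading=0, draw]
PU: pen up
FD 7: (4,0) -> (11,0) [heading=0, move]
REPEAT 6 [
  -- iteration 1/6 --
  RT 90: heading 0 -> 270
  PU: pen up
  LT 120: heading 270 -> 30
  LT 60: heading 30 -> 90
  -- iteration 2/6 --
  RT 90: heading 90 -> 0
  PU: pen up
  LT 120: heading 0 -> 120
  LT 60: heading 120 -> 180
  -- iteration 3/6 --
  RT 90: heading 180 -> 90
  PU: pen up
  LT 120: heading 90 -> 210
  LT 60: heading 210 -> 270
  -- iteration 4/6 --
  RT 90: heading 270 -> 180
  PU: pen up
  LT 120: heading 180 -> 300
  LT 60: heading 300 -> 0
  -- iteration 5/6 --
  RT 90: heading 0 -> 270
  PU: pen up
  LT 120: heading 270 -> 30
  LT 60: heading 30 -> 90
  -- iteration 6/6 --
  RT 90: heading 90 -> 0
  PU: pen up
  LT 120: heading 0 -> 120
  LT 60: heading 120 -> 180
]
FD 2: (11,0) -> (9,0) [heading=180, move]
FD 15: (9,0) -> (-6,0) [heading=180, move]
RT 60: heading 180 -> 120
Final: pos=(-6,0), heading=120, 1 segment(s) drawn

Answer: -6 0 120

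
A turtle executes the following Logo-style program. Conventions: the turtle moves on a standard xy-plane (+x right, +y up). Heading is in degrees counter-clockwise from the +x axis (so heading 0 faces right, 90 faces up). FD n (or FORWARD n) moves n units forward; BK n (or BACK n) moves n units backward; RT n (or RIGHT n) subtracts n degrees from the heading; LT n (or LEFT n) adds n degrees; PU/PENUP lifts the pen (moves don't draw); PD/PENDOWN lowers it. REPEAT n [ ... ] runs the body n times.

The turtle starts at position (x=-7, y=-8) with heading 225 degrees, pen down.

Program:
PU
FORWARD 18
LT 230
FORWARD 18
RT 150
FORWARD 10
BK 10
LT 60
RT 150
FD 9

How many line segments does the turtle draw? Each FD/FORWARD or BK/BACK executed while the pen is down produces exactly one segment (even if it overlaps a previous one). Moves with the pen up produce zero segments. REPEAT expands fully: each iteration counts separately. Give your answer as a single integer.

Answer: 0

Derivation:
Executing turtle program step by step:
Start: pos=(-7,-8), heading=225, pen down
PU: pen up
FD 18: (-7,-8) -> (-19.728,-20.728) [heading=225, move]
LT 230: heading 225 -> 95
FD 18: (-19.728,-20.728) -> (-21.297,-2.796) [heading=95, move]
RT 150: heading 95 -> 305
FD 10: (-21.297,-2.796) -> (-15.561,-10.988) [heading=305, move]
BK 10: (-15.561,-10.988) -> (-21.297,-2.796) [heading=305, move]
LT 60: heading 305 -> 5
RT 150: heading 5 -> 215
FD 9: (-21.297,-2.796) -> (-28.669,-7.959) [heading=215, move]
Final: pos=(-28.669,-7.959), heading=215, 0 segment(s) drawn
Segments drawn: 0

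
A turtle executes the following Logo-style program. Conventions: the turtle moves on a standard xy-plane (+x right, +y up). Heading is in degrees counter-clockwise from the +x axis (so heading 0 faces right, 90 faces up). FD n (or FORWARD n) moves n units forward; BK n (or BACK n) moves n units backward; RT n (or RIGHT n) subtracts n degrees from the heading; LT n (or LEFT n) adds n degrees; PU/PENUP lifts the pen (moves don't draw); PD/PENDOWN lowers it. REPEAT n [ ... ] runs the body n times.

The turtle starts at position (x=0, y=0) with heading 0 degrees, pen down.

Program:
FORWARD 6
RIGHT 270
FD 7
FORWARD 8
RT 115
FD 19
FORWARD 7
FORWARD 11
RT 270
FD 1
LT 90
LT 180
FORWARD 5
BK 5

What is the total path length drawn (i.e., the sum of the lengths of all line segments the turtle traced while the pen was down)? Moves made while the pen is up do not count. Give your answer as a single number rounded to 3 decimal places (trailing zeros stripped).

Answer: 69

Derivation:
Executing turtle program step by step:
Start: pos=(0,0), heading=0, pen down
FD 6: (0,0) -> (6,0) [heading=0, draw]
RT 270: heading 0 -> 90
FD 7: (6,0) -> (6,7) [heading=90, draw]
FD 8: (6,7) -> (6,15) [heading=90, draw]
RT 115: heading 90 -> 335
FD 19: (6,15) -> (23.22,6.97) [heading=335, draw]
FD 7: (23.22,6.97) -> (29.564,4.012) [heading=335, draw]
FD 11: (29.564,4.012) -> (39.533,-0.637) [heading=335, draw]
RT 270: heading 335 -> 65
FD 1: (39.533,-0.637) -> (39.956,0.269) [heading=65, draw]
LT 90: heading 65 -> 155
LT 180: heading 155 -> 335
FD 5: (39.956,0.269) -> (44.488,-1.844) [heading=335, draw]
BK 5: (44.488,-1.844) -> (39.956,0.269) [heading=335, draw]
Final: pos=(39.956,0.269), heading=335, 9 segment(s) drawn

Segment lengths:
  seg 1: (0,0) -> (6,0), length = 6
  seg 2: (6,0) -> (6,7), length = 7
  seg 3: (6,7) -> (6,15), length = 8
  seg 4: (6,15) -> (23.22,6.97), length = 19
  seg 5: (23.22,6.97) -> (29.564,4.012), length = 7
  seg 6: (29.564,4.012) -> (39.533,-0.637), length = 11
  seg 7: (39.533,-0.637) -> (39.956,0.269), length = 1
  seg 8: (39.956,0.269) -> (44.488,-1.844), length = 5
  seg 9: (44.488,-1.844) -> (39.956,0.269), length = 5
Total = 69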